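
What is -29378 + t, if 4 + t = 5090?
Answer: -24292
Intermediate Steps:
t = 5086 (t = -4 + 5090 = 5086)
-29378 + t = -29378 + 5086 = -24292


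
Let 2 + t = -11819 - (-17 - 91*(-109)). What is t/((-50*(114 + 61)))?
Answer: 21723/8750 ≈ 2.4826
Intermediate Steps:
t = -21723 (t = -2 + (-11819 - (-17 - 91*(-109))) = -2 + (-11819 - (-17 + 9919)) = -2 + (-11819 - 1*9902) = -2 + (-11819 - 9902) = -2 - 21721 = -21723)
t/((-50*(114 + 61))) = -21723*(-1/(50*(114 + 61))) = -21723/((-50*175)) = -21723/(-8750) = -21723*(-1/8750) = 21723/8750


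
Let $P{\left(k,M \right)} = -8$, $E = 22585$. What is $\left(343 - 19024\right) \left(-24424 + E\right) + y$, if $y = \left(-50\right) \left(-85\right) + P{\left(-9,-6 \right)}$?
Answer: $34358601$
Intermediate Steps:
$y = 4242$ ($y = \left(-50\right) \left(-85\right) - 8 = 4250 - 8 = 4242$)
$\left(343 - 19024\right) \left(-24424 + E\right) + y = \left(343 - 19024\right) \left(-24424 + 22585\right) + 4242 = \left(-18681\right) \left(-1839\right) + 4242 = 34354359 + 4242 = 34358601$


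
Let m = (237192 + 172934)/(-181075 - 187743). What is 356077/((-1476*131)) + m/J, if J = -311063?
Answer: -20425540055781631/11091444798800052 ≈ -1.8416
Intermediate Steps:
m = -205063/184409 (m = 410126/(-368818) = 410126*(-1/368818) = -205063/184409 ≈ -1.1120)
356077/((-1476*131)) + m/J = 356077/((-1476*131)) - 205063/184409/(-311063) = 356077/(-193356) - 205063/184409*(-1/311063) = 356077*(-1/193356) + 205063/57362816767 = -356077/193356 + 205063/57362816767 = -20425540055781631/11091444798800052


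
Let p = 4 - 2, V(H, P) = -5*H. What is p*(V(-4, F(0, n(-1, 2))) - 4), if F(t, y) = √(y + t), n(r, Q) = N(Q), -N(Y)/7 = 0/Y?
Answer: 32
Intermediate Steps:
N(Y) = 0 (N(Y) = -0/Y = -7*0 = 0)
n(r, Q) = 0
F(t, y) = √(t + y)
p = 2
p*(V(-4, F(0, n(-1, 2))) - 4) = 2*(-5*(-4) - 4) = 2*(20 - 4) = 2*16 = 32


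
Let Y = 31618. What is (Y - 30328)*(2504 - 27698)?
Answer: -32500260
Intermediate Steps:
(Y - 30328)*(2504 - 27698) = (31618 - 30328)*(2504 - 27698) = 1290*(-25194) = -32500260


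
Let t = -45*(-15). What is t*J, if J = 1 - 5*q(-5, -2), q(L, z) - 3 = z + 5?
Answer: -19575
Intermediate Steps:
q(L, z) = 8 + z (q(L, z) = 3 + (z + 5) = 3 + (5 + z) = 8 + z)
t = 675
J = -29 (J = 1 - 5*(8 - 2) = 1 - 5*6 = 1 - 30 = -29)
t*J = 675*(-29) = -19575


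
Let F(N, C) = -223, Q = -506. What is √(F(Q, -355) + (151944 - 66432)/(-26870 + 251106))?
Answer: I*√699603930961/56059 ≈ 14.92*I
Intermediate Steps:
√(F(Q, -355) + (151944 - 66432)/(-26870 + 251106)) = √(-223 + (151944 - 66432)/(-26870 + 251106)) = √(-223 + 85512/224236) = √(-223 + 85512*(1/224236)) = √(-223 + 21378/56059) = √(-12479779/56059) = I*√699603930961/56059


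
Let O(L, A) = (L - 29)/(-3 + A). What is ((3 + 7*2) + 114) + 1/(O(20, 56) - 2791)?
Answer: 19379039/147932 ≈ 131.00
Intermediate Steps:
O(L, A) = (-29 + L)/(-3 + A)
((3 + 7*2) + 114) + 1/(O(20, 56) - 2791) = ((3 + 7*2) + 114) + 1/((-29 + 20)/(-3 + 56) - 2791) = ((3 + 14) + 114) + 1/(-9/53 - 2791) = (17 + 114) + 1/((1/53)*(-9) - 2791) = 131 + 1/(-9/53 - 2791) = 131 + 1/(-147932/53) = 131 - 53/147932 = 19379039/147932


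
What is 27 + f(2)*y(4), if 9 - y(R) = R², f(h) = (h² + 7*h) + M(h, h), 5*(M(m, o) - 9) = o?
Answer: -824/5 ≈ -164.80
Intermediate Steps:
M(m, o) = 9 + o/5
f(h) = 9 + h² + 36*h/5 (f(h) = (h² + 7*h) + (9 + h/5) = 9 + h² + 36*h/5)
y(R) = 9 - R²
27 + f(2)*y(4) = 27 + (9 + 2² + (36/5)*2)*(9 - 1*4²) = 27 + (9 + 4 + 72/5)*(9 - 1*16) = 27 + 137*(9 - 16)/5 = 27 + (137/5)*(-7) = 27 - 959/5 = -824/5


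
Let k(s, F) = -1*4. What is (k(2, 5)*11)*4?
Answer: -176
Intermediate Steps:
k(s, F) = -4
(k(2, 5)*11)*4 = -4*11*4 = -44*4 = -176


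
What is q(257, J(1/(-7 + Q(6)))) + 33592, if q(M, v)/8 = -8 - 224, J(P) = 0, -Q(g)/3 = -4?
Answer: 31736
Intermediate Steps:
Q(g) = 12 (Q(g) = -3*(-4) = 12)
q(M, v) = -1856 (q(M, v) = 8*(-8 - 224) = 8*(-232) = -1856)
q(257, J(1/(-7 + Q(6)))) + 33592 = -1856 + 33592 = 31736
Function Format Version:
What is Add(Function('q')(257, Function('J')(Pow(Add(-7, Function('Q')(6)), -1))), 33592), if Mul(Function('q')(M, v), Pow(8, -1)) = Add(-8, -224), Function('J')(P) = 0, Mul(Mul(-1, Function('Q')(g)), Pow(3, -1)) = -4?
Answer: 31736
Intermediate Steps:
Function('Q')(g) = 12 (Function('Q')(g) = Mul(-3, -4) = 12)
Function('q')(M, v) = -1856 (Function('q')(M, v) = Mul(8, Add(-8, -224)) = Mul(8, -232) = -1856)
Add(Function('q')(257, Function('J')(Pow(Add(-7, Function('Q')(6)), -1))), 33592) = Add(-1856, 33592) = 31736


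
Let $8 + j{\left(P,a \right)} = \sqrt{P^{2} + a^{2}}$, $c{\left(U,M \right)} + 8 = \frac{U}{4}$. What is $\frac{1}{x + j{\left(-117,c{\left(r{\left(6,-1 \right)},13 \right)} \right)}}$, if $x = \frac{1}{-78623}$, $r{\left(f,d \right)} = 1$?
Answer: $\frac{158248600496}{270704814130893} + \frac{24726304516 \sqrt{219985}}{1353524070654465} \approx 0.0091528$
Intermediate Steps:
$c{\left(U,M \right)} = -8 + \frac{U}{4}$
$j{\left(P,a \right)} = -8 + \sqrt{P^{2} + a^{2}}$
$x = - \frac{1}{78623} \approx -1.2719 \cdot 10^{-5}$
$\frac{1}{x + j{\left(-117,c{\left(r{\left(6,-1 \right)},13 \right)} \right)}} = \frac{1}{- \frac{1}{78623} - \left(8 - \sqrt{\left(-117\right)^{2} + \left(-8 + \frac{1}{4} \cdot 1\right)^{2}}\right)} = \frac{1}{- \frac{1}{78623} - \left(8 - \sqrt{13689 + \left(-8 + \frac{1}{4}\right)^{2}}\right)} = \frac{1}{- \frac{1}{78623} - \left(8 - \sqrt{13689 + \left(- \frac{31}{4}\right)^{2}}\right)} = \frac{1}{- \frac{1}{78623} - \left(8 - \sqrt{13689 + \frac{961}{16}}\right)} = \frac{1}{- \frac{1}{78623} - \left(8 - \sqrt{\frac{219985}{16}}\right)} = \frac{1}{- \frac{1}{78623} - \left(8 - \frac{\sqrt{219985}}{4}\right)} = \frac{1}{- \frac{628985}{78623} + \frac{\sqrt{219985}}{4}}$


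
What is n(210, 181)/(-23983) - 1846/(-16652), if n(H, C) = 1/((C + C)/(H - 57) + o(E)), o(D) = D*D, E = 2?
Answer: 5389872772/48622678523 ≈ 0.11085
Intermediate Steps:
o(D) = D**2
n(H, C) = 1/(4 + 2*C/(-57 + H)) (n(H, C) = 1/((C + C)/(H - 57) + 2**2) = 1/((2*C)/(-57 + H) + 4) = 1/(2*C/(-57 + H) + 4) = 1/(4 + 2*C/(-57 + H)))
n(210, 181)/(-23983) - 1846/(-16652) = ((-57 + 210)/(2*(-114 + 181 + 2*210)))/(-23983) - 1846/(-16652) = ((1/2)*153/(-114 + 181 + 420))*(-1/23983) - 1846*(-1/16652) = ((1/2)*153/487)*(-1/23983) + 923/8326 = ((1/2)*(1/487)*153)*(-1/23983) + 923/8326 = (153/974)*(-1/23983) + 923/8326 = -153/23359442 + 923/8326 = 5389872772/48622678523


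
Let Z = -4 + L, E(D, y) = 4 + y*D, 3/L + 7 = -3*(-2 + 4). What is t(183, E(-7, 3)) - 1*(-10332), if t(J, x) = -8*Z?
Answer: 134756/13 ≈ 10366.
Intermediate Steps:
L = -3/13 (L = 3/(-7 - 3*(-2 + 4)) = 3/(-7 - 3*2) = 3/(-7 - 6) = 3/(-13) = 3*(-1/13) = -3/13 ≈ -0.23077)
E(D, y) = 4 + D*y
Z = -55/13 (Z = -4 - 3/13 = -55/13 ≈ -4.2308)
t(J, x) = 440/13 (t(J, x) = -8*(-55/13) = 440/13)
t(183, E(-7, 3)) - 1*(-10332) = 440/13 - 1*(-10332) = 440/13 + 10332 = 134756/13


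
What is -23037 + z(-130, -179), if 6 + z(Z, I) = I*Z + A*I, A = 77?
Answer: -13556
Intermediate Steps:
z(Z, I) = -6 + 77*I + I*Z (z(Z, I) = -6 + (I*Z + 77*I) = -6 + (77*I + I*Z) = -6 + 77*I + I*Z)
-23037 + z(-130, -179) = -23037 + (-6 + 77*(-179) - 179*(-130)) = -23037 + (-6 - 13783 + 23270) = -23037 + 9481 = -13556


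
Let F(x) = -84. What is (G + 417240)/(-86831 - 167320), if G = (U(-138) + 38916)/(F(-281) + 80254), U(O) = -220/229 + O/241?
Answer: -923040708185851/562245820420815 ≈ -1.6417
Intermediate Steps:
U(O) = -220/229 + O/241 (U(O) = -220*1/229 + O*(1/241) = -220/229 + O/241)
G = 1073825251/2212251065 (G = ((-220/229 + (1/241)*(-138)) + 38916)/(-84 + 80254) = ((-220/229 - 138/241) + 38916)/80170 = (-84622/55189 + 38916)*(1/80170) = (2147650502/55189)*(1/80170) = 1073825251/2212251065 ≈ 0.48540)
(G + 417240)/(-86831 - 167320) = (1073825251/2212251065 + 417240)/(-86831 - 167320) = (923040708185851/2212251065)/(-254151) = (923040708185851/2212251065)*(-1/254151) = -923040708185851/562245820420815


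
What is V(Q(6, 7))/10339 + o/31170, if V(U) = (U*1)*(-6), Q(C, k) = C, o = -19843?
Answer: -206278897/322266630 ≈ -0.64009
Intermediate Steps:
V(U) = -6*U (V(U) = U*(-6) = -6*U)
V(Q(6, 7))/10339 + o/31170 = -6*6/10339 - 19843/31170 = -36*1/10339 - 19843*1/31170 = -36/10339 - 19843/31170 = -206278897/322266630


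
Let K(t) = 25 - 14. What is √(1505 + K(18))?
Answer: 2*√379 ≈ 38.936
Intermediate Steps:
K(t) = 11
√(1505 + K(18)) = √(1505 + 11) = √1516 = 2*√379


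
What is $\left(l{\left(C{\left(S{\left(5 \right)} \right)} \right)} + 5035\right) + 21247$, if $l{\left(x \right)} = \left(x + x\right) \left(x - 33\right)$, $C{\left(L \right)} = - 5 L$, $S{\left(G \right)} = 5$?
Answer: $29182$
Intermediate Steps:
$l{\left(x \right)} = 2 x \left(-33 + x\right)$
$\left(l{\left(C{\left(S{\left(5 \right)} \right)} \right)} + 5035\right) + 21247 = \left(2 \left(\left(-5\right) 5\right) \left(-33 - 25\right) + 5035\right) + 21247 = \left(2 \left(-25\right) \left(-33 - 25\right) + 5035\right) + 21247 = \left(2 \left(-25\right) \left(-58\right) + 5035\right) + 21247 = \left(2900 + 5035\right) + 21247 = 7935 + 21247 = 29182$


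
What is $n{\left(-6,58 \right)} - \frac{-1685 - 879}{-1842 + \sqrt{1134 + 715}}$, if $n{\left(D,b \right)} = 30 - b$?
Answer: $- \frac{52936}{1799} \approx -29.425$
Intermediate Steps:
$n{\left(-6,58 \right)} - \frac{-1685 - 879}{-1842 + \sqrt{1134 + 715}} = \left(30 - 58\right) - \frac{-1685 - 879}{-1842 + \sqrt{1134 + 715}} = \left(30 - 58\right) - - \frac{2564}{-1842 + \sqrt{1849}} = -28 - - \frac{2564}{-1842 + 43} = -28 - - \frac{2564}{-1799} = -28 - \left(-2564\right) \left(- \frac{1}{1799}\right) = -28 - \frac{2564}{1799} = - \frac{52936}{1799}$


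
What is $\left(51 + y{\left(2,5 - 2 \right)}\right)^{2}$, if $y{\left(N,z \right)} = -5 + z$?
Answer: $2401$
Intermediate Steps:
$\left(51 + y{\left(2,5 - 2 \right)}\right)^{2} = \left(51 + \left(-5 + \left(5 - 2\right)\right)\right)^{2} = \left(51 + \left(-5 + 3\right)\right)^{2} = \left(51 - 2\right)^{2} = 49^{2} = 2401$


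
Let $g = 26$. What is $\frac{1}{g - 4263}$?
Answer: $- \frac{1}{4237} \approx -0.00023602$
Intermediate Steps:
$\frac{1}{g - 4263} = \frac{1}{26 - 4263} = \frac{1}{-4237} = - \frac{1}{4237}$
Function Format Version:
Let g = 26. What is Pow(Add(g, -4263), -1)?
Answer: Rational(-1, 4237) ≈ -0.00023602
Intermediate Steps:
Pow(Add(g, -4263), -1) = Pow(Add(26, -4263), -1) = Pow(-4237, -1) = Rational(-1, 4237)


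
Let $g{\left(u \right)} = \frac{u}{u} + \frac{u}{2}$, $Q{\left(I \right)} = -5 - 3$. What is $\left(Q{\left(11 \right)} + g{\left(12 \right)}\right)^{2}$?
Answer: $1$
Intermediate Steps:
$Q{\left(I \right)} = -8$
$g{\left(u \right)} = 1 + \frac{u}{2}$ ($g{\left(u \right)} = 1 + u \frac{1}{2} = 1 + \frac{u}{2}$)
$\left(Q{\left(11 \right)} + g{\left(12 \right)}\right)^{2} = \left(-8 + \left(1 + \frac{1}{2} \cdot 12\right)\right)^{2} = \left(-8 + \left(1 + 6\right)\right)^{2} = \left(-8 + 7\right)^{2} = \left(-1\right)^{2} = 1$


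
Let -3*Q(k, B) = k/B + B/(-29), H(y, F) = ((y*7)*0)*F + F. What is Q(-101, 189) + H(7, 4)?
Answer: 104422/16443 ≈ 6.3505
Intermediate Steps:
H(y, F) = F (H(y, F) = ((7*y)*0)*F + F = 0*F + F = 0 + F = F)
Q(k, B) = B/87 - k/(3*B) (Q(k, B) = -(k/B + B/(-29))/3 = -(k/B + B*(-1/29))/3 = -(k/B - B/29)/3 = -(-B/29 + k/B)/3 = B/87 - k/(3*B))
Q(-101, 189) + H(7, 4) = ((1/87)*189 - ⅓*(-101)/189) + 4 = (63/29 - ⅓*(-101)*1/189) + 4 = (63/29 + 101/567) + 4 = 38650/16443 + 4 = 104422/16443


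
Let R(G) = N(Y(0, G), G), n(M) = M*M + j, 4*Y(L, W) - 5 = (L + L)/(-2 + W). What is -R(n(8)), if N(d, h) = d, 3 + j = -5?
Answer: -5/4 ≈ -1.2500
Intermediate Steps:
Y(L, W) = 5/4 + L/(2*(-2 + W)) (Y(L, W) = 5/4 + ((L + L)/(-2 + W))/4 = 5/4 + ((2*L)/(-2 + W))/4 = 5/4 + (2*L/(-2 + W))/4 = 5/4 + L/(2*(-2 + W)))
j = -8 (j = -3 - 5 = -8)
n(M) = -8 + M² (n(M) = M*M - 8 = M² - 8 = -8 + M²)
R(G) = (-10 + 5*G)/(4*(-2 + G)) (R(G) = (-10 + 2*0 + 5*G)/(4*(-2 + G)) = (-10 + 0 + 5*G)/(4*(-2 + G)) = (-10 + 5*G)/(4*(-2 + G)))
-R(n(8)) = -1*5/4 = -5/4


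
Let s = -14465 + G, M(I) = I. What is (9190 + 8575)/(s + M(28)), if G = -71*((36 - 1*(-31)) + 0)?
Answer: -17765/19194 ≈ -0.92555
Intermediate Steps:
G = -4757 (G = -71*((36 + 31) + 0) = -71*(67 + 0) = -71*67 = -4757)
s = -19222 (s = -14465 - 4757 = -19222)
(9190 + 8575)/(s + M(28)) = (9190 + 8575)/(-19222 + 28) = 17765/(-19194) = 17765*(-1/19194) = -17765/19194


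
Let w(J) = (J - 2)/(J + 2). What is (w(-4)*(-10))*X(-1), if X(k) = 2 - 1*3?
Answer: 30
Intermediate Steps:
X(k) = -1 (X(k) = 2 - 3 = -1)
w(J) = (-2 + J)/(2 + J)
(w(-4)*(-10))*X(-1) = (((-2 - 4)/(2 - 4))*(-10))*(-1) = ((-6/(-2))*(-10))*(-1) = (-1/2*(-6)*(-10))*(-1) = (3*(-10))*(-1) = -30*(-1) = 30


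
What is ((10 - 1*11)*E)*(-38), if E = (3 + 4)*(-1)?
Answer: -266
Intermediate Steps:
E = -7 (E = 7*(-1) = -7)
((10 - 1*11)*E)*(-38) = ((10 - 1*11)*(-7))*(-38) = ((10 - 11)*(-7))*(-38) = -1*(-7)*(-38) = 7*(-38) = -266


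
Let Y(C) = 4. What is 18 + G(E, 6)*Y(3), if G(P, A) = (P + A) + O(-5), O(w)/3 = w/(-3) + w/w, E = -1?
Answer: 70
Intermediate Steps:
O(w) = 3 - w (O(w) = 3*(w/(-3) + w/w) = 3*(w*(-⅓) + 1) = 3*(-w/3 + 1) = 3*(1 - w/3) = 3 - w)
G(P, A) = 8 + A + P (G(P, A) = (P + A) + (3 - 1*(-5)) = (A + P) + (3 + 5) = (A + P) + 8 = 8 + A + P)
18 + G(E, 6)*Y(3) = 18 + (8 + 6 - 1)*4 = 18 + 13*4 = 18 + 52 = 70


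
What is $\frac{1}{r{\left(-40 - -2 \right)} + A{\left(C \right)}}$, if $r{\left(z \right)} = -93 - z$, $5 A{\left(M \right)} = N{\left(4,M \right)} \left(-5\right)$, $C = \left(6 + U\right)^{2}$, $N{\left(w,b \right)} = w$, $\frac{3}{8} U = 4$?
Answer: $- \frac{1}{59} \approx -0.016949$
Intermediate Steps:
$U = \frac{32}{3}$ ($U = \frac{8}{3} \cdot 4 = \frac{32}{3} \approx 10.667$)
$C = \frac{2500}{9}$ ($C = \left(6 + \frac{32}{3}\right)^{2} = \left(\frac{50}{3}\right)^{2} = \frac{2500}{9} \approx 277.78$)
$A{\left(M \right)} = -4$ ($A{\left(M \right)} = \frac{4 \left(-5\right)}{5} = \frac{1}{5} \left(-20\right) = -4$)
$\frac{1}{r{\left(-40 - -2 \right)} + A{\left(C \right)}} = \frac{1}{\left(-93 - \left(-40 - -2\right)\right) - 4} = \frac{1}{\left(-93 - \left(-40 + 2\right)\right) - 4} = \frac{1}{\left(-93 - -38\right) - 4} = \frac{1}{\left(-93 + 38\right) - 4} = \frac{1}{-55 - 4} = \frac{1}{-59} = - \frac{1}{59}$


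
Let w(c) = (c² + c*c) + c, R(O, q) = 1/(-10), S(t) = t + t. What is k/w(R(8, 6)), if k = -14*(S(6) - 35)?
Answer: -4025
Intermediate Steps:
S(t) = 2*t
R(O, q) = -⅒
w(c) = c + 2*c² (w(c) = (c² + c²) + c = 2*c² + c = c + 2*c²)
k = 322 (k = -14*(2*6 - 35) = -14*(12 - 35) = -14*(-23) = 322)
k/w(R(8, 6)) = 322/((-(1 + 2*(-⅒))/10)) = 322/((-(1 - ⅕)/10)) = 322/((-⅒*⅘)) = 322/(-2/25) = 322*(-25/2) = -4025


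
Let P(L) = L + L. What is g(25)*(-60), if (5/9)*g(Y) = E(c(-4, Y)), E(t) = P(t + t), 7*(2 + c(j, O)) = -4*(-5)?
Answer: -2592/7 ≈ -370.29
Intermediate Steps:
c(j, O) = 6/7 (c(j, O) = -2 + (-4*(-5))/7 = -2 + (⅐)*20 = -2 + 20/7 = 6/7)
P(L) = 2*L
E(t) = 4*t (E(t) = 2*(t + t) = 2*(2*t) = 4*t)
g(Y) = 216/35 (g(Y) = 9*(4*(6/7))/5 = (9/5)*(24/7) = 216/35)
g(25)*(-60) = (216/35)*(-60) = -2592/7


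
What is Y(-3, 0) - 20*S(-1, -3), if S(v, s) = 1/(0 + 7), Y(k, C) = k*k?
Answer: 43/7 ≈ 6.1429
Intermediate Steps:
Y(k, C) = k**2
S(v, s) = 1/7
Y(-3, 0) - 20*S(-1, -3) = (-3)**2 - 20*1/7 = 9 - 20/7 = 43/7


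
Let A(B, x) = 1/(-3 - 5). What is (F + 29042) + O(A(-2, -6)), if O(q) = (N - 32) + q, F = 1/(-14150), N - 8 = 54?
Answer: 1645468121/56600 ≈ 29072.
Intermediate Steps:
N = 62 (N = 8 + 54 = 62)
F = -1/14150 ≈ -7.0671e-5
A(B, x) = -⅛ (A(B, x) = 1/(-8) = -⅛)
O(q) = 30 + q (O(q) = (62 - 32) + q = 30 + q)
(F + 29042) + O(A(-2, -6)) = (-1/14150 + 29042) + (30 - ⅛) = 410944299/14150 + 239/8 = 1645468121/56600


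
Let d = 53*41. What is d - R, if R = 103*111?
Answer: -9260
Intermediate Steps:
d = 2173
R = 11433
d - R = 2173 - 1*11433 = 2173 - 11433 = -9260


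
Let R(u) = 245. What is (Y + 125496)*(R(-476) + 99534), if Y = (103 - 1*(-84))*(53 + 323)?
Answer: 19537526432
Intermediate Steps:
Y = 70312 (Y = (103 + 84)*376 = 187*376 = 70312)
(Y + 125496)*(R(-476) + 99534) = (70312 + 125496)*(245 + 99534) = 195808*99779 = 19537526432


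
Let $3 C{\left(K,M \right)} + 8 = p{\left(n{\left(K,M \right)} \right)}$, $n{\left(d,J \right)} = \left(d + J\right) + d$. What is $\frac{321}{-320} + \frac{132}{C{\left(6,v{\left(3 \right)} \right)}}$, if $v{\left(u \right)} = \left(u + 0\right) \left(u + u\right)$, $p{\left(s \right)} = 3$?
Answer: $- \frac{5133}{64} \approx -80.203$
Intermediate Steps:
$n{\left(d,J \right)} = J + 2 d$ ($n{\left(d,J \right)} = \left(J + d\right) + d = J + 2 d$)
$v{\left(u \right)} = 2 u^{2}$ ($v{\left(u \right)} = u 2 u = 2 u^{2}$)
$C{\left(K,M \right)} = - \frac{5}{3}$ ($C{\left(K,M \right)} = - \frac{8}{3} + \frac{1}{3} \cdot 3 = - \frac{8}{3} + 1 = - \frac{5}{3}$)
$\frac{321}{-320} + \frac{132}{C{\left(6,v{\left(3 \right)} \right)}} = \frac{321}{-320} + \frac{132}{- \frac{5}{3}} = 321 \left(- \frac{1}{320}\right) + 132 \left(- \frac{3}{5}\right) = - \frac{321}{320} - \frac{396}{5} = - \frac{5133}{64}$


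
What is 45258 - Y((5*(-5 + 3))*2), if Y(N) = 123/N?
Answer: 905283/20 ≈ 45264.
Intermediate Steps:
45258 - Y((5*(-5 + 3))*2) = 45258 - 123/((5*(-5 + 3))*2) = 45258 - 123/((5*(-2))*2) = 45258 - 123/((-10*2)) = 45258 - 123/(-20) = 45258 - 123*(-1)/20 = 45258 - 1*(-123/20) = 45258 + 123/20 = 905283/20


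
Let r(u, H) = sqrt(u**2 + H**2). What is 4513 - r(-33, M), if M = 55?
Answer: 4513 - 11*sqrt(34) ≈ 4448.9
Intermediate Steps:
r(u, H) = sqrt(H**2 + u**2)
4513 - r(-33, M) = 4513 - sqrt(55**2 + (-33)**2) = 4513 - sqrt(3025 + 1089) = 4513 - sqrt(4114) = 4513 - 11*sqrt(34)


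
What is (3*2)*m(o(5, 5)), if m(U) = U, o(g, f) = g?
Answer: 30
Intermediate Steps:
(3*2)*m(o(5, 5)) = (3*2)*5 = 6*5 = 30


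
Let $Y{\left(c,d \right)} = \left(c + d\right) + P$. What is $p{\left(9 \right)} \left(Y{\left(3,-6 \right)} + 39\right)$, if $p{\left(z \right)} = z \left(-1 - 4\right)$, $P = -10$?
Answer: $-1170$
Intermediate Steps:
$Y{\left(c,d \right)} = -10 + c + d$ ($Y{\left(c,d \right)} = \left(c + d\right) - 10 = -10 + c + d$)
$p{\left(z \right)} = - 5 z$ ($p{\left(z \right)} = z \left(-5\right) = - 5 z$)
$p{\left(9 \right)} \left(Y{\left(3,-6 \right)} + 39\right) = \left(-5\right) 9 \left(\left(-10 + 3 - 6\right) + 39\right) = - 45 \left(-13 + 39\right) = \left(-45\right) 26 = -1170$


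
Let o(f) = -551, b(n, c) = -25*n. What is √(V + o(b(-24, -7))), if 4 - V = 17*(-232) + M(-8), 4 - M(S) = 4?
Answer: √3397 ≈ 58.284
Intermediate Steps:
M(S) = 0 (M(S) = 4 - 1*4 = 4 - 4 = 0)
V = 3948 (V = 4 - (17*(-232) + 0) = 4 - (-3944 + 0) = 4 - 1*(-3944) = 4 + 3944 = 3948)
√(V + o(b(-24, -7))) = √(3948 - 551) = √3397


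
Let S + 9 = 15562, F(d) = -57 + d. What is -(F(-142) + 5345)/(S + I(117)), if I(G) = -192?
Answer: -5146/15361 ≈ -0.33500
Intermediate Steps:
S = 15553 (S = -9 + 15562 = 15553)
-(F(-142) + 5345)/(S + I(117)) = -((-57 - 142) + 5345)/(15553 - 192) = -(-199 + 5345)/15361 = -5146/15361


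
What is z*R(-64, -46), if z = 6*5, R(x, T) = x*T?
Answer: 88320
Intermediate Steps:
R(x, T) = T*x
z = 30
z*R(-64, -46) = 30*(-46*(-64)) = 30*2944 = 88320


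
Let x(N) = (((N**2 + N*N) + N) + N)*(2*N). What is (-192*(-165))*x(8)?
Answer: 72990720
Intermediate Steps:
x(N) = 2*N*(2*N + 2*N**2) (x(N) = (((N**2 + N**2) + N) + N)*(2*N) = ((2*N**2 + N) + N)*(2*N) = ((N + 2*N**2) + N)*(2*N) = (2*N + 2*N**2)*(2*N) = 2*N*(2*N + 2*N**2))
(-192*(-165))*x(8) = (-192*(-165))*(4*8**2*(1 + 8)) = 31680*(4*64*9) = 31680*2304 = 72990720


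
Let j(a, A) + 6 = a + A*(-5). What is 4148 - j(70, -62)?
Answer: 3774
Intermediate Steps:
j(a, A) = -6 + a - 5*A (j(a, A) = -6 + (a + A*(-5)) = -6 + (a - 5*A) = -6 + a - 5*A)
4148 - j(70, -62) = 4148 - (-6 + 70 - 5*(-62)) = 4148 - (-6 + 70 + 310) = 4148 - 1*374 = 4148 - 374 = 3774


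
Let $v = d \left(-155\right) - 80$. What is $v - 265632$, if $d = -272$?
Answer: $-223552$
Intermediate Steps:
$v = 42080$ ($v = \left(-272\right) \left(-155\right) - 80 = 42160 - 80 = 42080$)
$v - 265632 = 42080 - 265632 = -223552$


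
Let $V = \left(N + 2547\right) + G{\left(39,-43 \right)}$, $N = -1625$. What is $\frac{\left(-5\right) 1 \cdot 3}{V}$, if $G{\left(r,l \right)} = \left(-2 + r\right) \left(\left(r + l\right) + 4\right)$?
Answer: $- \frac{15}{922} \approx -0.016269$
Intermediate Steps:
$G{\left(r,l \right)} = \left(-2 + r\right) \left(4 + l + r\right)$ ($G{\left(r,l \right)} = \left(-2 + r\right) \left(\left(l + r\right) + 4\right) = \left(-2 + r\right) \left(4 + l + r\right)$)
$V = 922$ ($V = \left(-1625 + 2547\right) - \left(1521 - 1521\right) = 922 + \left(-8 + 1521 + 86 + 78 - 1677\right) = 922 + 0 = 922$)
$\frac{\left(-5\right) 1 \cdot 3}{V} = \frac{\left(-5\right) 1 \cdot 3}{922} = \left(-5\right) 3 \cdot \frac{1}{922} = \left(-15\right) \frac{1}{922} = - \frac{15}{922}$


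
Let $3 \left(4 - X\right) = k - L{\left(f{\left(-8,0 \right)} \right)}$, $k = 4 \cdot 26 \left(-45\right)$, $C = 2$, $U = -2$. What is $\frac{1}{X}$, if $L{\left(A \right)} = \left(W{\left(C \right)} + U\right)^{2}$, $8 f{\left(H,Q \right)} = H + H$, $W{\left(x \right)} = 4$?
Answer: $\frac{3}{4696} \approx 0.00063884$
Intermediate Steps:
$f{\left(H,Q \right)} = \frac{H}{4}$ ($f{\left(H,Q \right)} = \frac{H + H}{8} = \frac{2 H}{8} = \frac{H}{4}$)
$L{\left(A \right)} = 4$ ($L{\left(A \right)} = \left(4 - 2\right)^{2} = 2^{2} = 4$)
$k = -4680$ ($k = 104 \left(-45\right) = -4680$)
$X = \frac{4696}{3}$ ($X = 4 - \frac{-4680 - 4}{3} = 4 - - \frac{4684}{3} = 4 + \frac{4684}{3} = \frac{4696}{3} \approx 1565.3$)
$\frac{1}{X} = \frac{1}{\frac{4696}{3}} = \frac{3}{4696}$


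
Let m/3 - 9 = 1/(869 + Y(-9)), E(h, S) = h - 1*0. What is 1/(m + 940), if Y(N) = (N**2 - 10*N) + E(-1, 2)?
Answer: 1039/1004716 ≈ 0.0010341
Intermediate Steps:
E(h, S) = h (E(h, S) = h + 0 = h)
Y(N) = -1 + N**2 - 10*N (Y(N) = (N**2 - 10*N) - 1 = -1 + N**2 - 10*N)
m = 28056/1039 (m = 27 + 3/(869 + (-1 + (-9)**2 - 10*(-9))) = 27 + 3/(869 + (-1 + 81 + 90)) = 27 + 3/(869 + 170) = 27 + 3/1039 = 28056/1039 ≈ 27.003)
1/(m + 940) = 1/(28056/1039 + 940) = 1/(1004716/1039) = 1039/1004716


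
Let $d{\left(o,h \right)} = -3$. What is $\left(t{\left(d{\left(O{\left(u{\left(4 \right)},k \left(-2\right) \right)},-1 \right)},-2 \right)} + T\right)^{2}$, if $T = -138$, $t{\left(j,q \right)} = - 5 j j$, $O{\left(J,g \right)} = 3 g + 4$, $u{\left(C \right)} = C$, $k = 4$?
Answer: $33489$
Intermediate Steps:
$O{\left(J,g \right)} = 4 + 3 g$
$t{\left(j,q \right)} = - 5 j^{2}$
$\left(t{\left(d{\left(O{\left(u{\left(4 \right)},k \left(-2\right) \right)},-1 \right)},-2 \right)} + T\right)^{2} = \left(- 5 \left(-3\right)^{2} - 138\right)^{2} = \left(\left(-5\right) 9 - 138\right)^{2} = \left(-45 - 138\right)^{2} = \left(-183\right)^{2} = 33489$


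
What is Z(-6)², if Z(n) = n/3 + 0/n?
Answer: 4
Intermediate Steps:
Z(n) = n/3 (Z(n) = n*(⅓) + 0 = n/3 + 0 = n/3)
Z(-6)² = ((⅓)*(-6))² = (-2)² = 4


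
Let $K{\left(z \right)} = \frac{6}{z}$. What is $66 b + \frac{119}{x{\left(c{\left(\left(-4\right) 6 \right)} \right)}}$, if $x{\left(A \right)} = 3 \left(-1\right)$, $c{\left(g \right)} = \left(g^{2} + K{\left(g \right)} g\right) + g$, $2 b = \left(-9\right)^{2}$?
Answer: $\frac{7900}{3} \approx 2633.3$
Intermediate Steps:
$b = \frac{81}{2}$ ($b = \frac{\left(-9\right)^{2}}{2} = \frac{1}{2} \cdot 81 = \frac{81}{2} \approx 40.5$)
$c{\left(g \right)} = 6 + g + g^{2}$ ($c{\left(g \right)} = \left(g^{2} + \frac{6}{g} g\right) + g = \left(g^{2} + 6\right) + g = \left(6 + g^{2}\right) + g = 6 + g + g^{2}$)
$x{\left(A \right)} = -3$
$66 b + \frac{119}{x{\left(c{\left(\left(-4\right) 6 \right)} \right)}} = 66 \cdot \frac{81}{2} + \frac{119}{-3} = 2673 + 119 \left(- \frac{1}{3}\right) = 2673 - \frac{119}{3} = \frac{7900}{3}$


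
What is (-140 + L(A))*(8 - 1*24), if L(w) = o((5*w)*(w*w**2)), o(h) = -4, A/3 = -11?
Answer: 2304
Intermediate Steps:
A = -33 (A = 3*(-11) = -33)
L(w) = -4
(-140 + L(A))*(8 - 1*24) = (-140 - 4)*(8 - 1*24) = -144*(8 - 24) = -144*(-16) = 2304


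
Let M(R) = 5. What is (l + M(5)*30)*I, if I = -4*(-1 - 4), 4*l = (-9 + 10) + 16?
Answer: 3085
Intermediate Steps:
l = 17/4 (l = ((-9 + 10) + 16)/4 = (1 + 16)/4 = (¼)*17 = 17/4 ≈ 4.2500)
I = 20 (I = -4*(-5) = 20)
(l + M(5)*30)*I = (17/4 + 5*30)*20 = (17/4 + 150)*20 = (617/4)*20 = 3085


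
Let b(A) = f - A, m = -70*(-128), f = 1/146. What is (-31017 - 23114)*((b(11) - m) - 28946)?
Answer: 299662774411/146 ≈ 2.0525e+9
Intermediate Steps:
f = 1/146 ≈ 0.0068493
m = 8960
b(A) = 1/146 - A
(-31017 - 23114)*((b(11) - m) - 28946) = (-31017 - 23114)*(((1/146 - 1*11) - 1*8960) - 28946) = -54131*(((1/146 - 11) - 8960) - 28946) = -54131*((-1605/146 - 8960) - 28946) = -54131*(-1309765/146 - 28946) = -54131*(-5535881/146) = 299662774411/146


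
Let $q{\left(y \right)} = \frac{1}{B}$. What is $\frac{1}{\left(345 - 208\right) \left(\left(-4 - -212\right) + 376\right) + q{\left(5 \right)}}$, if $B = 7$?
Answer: $\frac{7}{560057} \approx 1.2499 \cdot 10^{-5}$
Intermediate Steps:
$q{\left(y \right)} = \frac{1}{7}$
$\frac{1}{\left(345 - 208\right) \left(\left(-4 - -212\right) + 376\right) + q{\left(5 \right)}} = \frac{1}{\left(345 - 208\right) \left(\left(-4 - -212\right) + 376\right) + \frac{1}{7}} = \frac{1}{137 \left(\left(-4 + 212\right) + 376\right) + \frac{1}{7}} = \frac{1}{137 \left(208 + 376\right) + \frac{1}{7}} = \frac{1}{137 \cdot 584 + \frac{1}{7}} = \frac{1}{80008 + \frac{1}{7}} = \frac{1}{\frac{560057}{7}} = \frac{7}{560057}$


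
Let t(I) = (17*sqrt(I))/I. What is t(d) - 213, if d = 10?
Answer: -213 + 17*sqrt(10)/10 ≈ -207.62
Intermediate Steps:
t(I) = 17/sqrt(I)
t(d) - 213 = 17/sqrt(10) - 213 = 17*(sqrt(10)/10) - 213 = 17*sqrt(10)/10 - 213 = -213 + 17*sqrt(10)/10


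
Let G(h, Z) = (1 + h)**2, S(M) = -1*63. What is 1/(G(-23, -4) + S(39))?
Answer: 1/421 ≈ 0.0023753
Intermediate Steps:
S(M) = -63
1/(G(-23, -4) + S(39)) = 1/((1 - 23)**2 - 63) = 1/((-22)**2 - 63) = 1/(484 - 63) = 1/421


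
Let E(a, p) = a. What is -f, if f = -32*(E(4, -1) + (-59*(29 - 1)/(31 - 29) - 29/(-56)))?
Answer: -184012/7 ≈ -26287.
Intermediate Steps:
f = 184012/7 (f = -32*(4 + (-59*(29 - 1)/(31 - 29) - 29/(-56))) = -32*(4 + (-59/(2/28) - 29*(-1/56))) = -32*(4 + (-59/(2*(1/28)) + 29/56)) = -32*(4 + (-59/1/14 + 29/56)) = -32*(4 + (-59*14 + 29/56)) = -32*(4 + (-826 + 29/56)) = -32*(4 - 46227/56) = -32*(-46003/56) = 184012/7 ≈ 26287.)
-f = -1*184012/7 = -184012/7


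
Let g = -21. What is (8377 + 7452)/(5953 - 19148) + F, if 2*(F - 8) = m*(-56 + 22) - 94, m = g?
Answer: 4180181/13195 ≈ 316.80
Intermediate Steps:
m = -21
F = 318 (F = 8 + (-21*(-56 + 22) - 94)/2 = 8 + (-21*(-34) - 94)/2 = 8 + (714 - 94)/2 = 8 + (1/2)*620 = 8 + 310 = 318)
(8377 + 7452)/(5953 - 19148) + F = (8377 + 7452)/(5953 - 19148) + 318 = 15829/(-13195) + 318 = 15829*(-1/13195) + 318 = -15829/13195 + 318 = 4180181/13195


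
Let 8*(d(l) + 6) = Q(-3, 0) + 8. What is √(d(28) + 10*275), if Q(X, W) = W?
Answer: 3*√305 ≈ 52.393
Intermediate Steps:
d(l) = -5 (d(l) = -6 + (0 + 8)/8 = -6 + (⅛)*8 = -6 + 1 = -5)
√(d(28) + 10*275) = √(-5 + 10*275) = √(-5 + 2750) = √2745 = 3*√305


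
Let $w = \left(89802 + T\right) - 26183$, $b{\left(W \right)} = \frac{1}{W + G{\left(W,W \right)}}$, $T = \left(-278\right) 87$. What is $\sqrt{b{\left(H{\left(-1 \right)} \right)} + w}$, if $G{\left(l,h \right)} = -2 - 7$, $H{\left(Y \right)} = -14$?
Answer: $\frac{\sqrt{20860034}}{23} \approx 198.58$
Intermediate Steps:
$G{\left(l,h \right)} = -9$ ($G{\left(l,h \right)} = -2 - 7 = -9$)
$T = -24186$
$b{\left(W \right)} = \frac{1}{-9 + W}$ ($b{\left(W \right)} = \frac{1}{W - 9} = \frac{1}{-9 + W}$)
$w = 39433$ ($w = \left(89802 - 24186\right) - 26183 = 65616 - 26183 = 39433$)
$\sqrt{b{\left(H{\left(-1 \right)} \right)} + w} = \sqrt{\frac{1}{-9 - 14} + 39433} = \sqrt{\frac{1}{-23} + 39433} = \sqrt{- \frac{1}{23} + 39433} = \sqrt{\frac{906958}{23}} = \frac{\sqrt{20860034}}{23}$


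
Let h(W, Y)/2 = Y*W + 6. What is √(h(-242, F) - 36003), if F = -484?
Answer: √198265 ≈ 445.27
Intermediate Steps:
h(W, Y) = 12 + 2*W*Y (h(W, Y) = 2*(Y*W + 6) = 2*(W*Y + 6) = 2*(6 + W*Y) = 12 + 2*W*Y)
√(h(-242, F) - 36003) = √((12 + 2*(-242)*(-484)) - 36003) = √((12 + 234256) - 36003) = √(234268 - 36003) = √198265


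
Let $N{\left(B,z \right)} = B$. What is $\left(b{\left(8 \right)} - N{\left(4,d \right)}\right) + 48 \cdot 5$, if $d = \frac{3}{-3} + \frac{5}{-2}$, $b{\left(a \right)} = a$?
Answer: $244$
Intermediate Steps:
$d = - \frac{7}{2}$ ($d = 3 \left(- \frac{1}{3}\right) + 5 \left(- \frac{1}{2}\right) = -1 - \frac{5}{2} = - \frac{7}{2} \approx -3.5$)
$\left(b{\left(8 \right)} - N{\left(4,d \right)}\right) + 48 \cdot 5 = \left(8 - 4\right) + 48 \cdot 5 = \left(8 - 4\right) + 240 = 4 + 240 = 244$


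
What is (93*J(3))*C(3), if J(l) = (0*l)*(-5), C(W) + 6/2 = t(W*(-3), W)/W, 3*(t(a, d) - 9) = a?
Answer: 0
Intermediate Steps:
t(a, d) = 9 + a/3
C(W) = -3 + (9 - W)/W (C(W) = -3 + (9 + (W*(-3))/3)/W = -3 + (9 + (-3*W)/3)/W = -3 + (9 - W)/W)
J(l) = 0 (J(l) = 0*(-5) = 0)
(93*J(3))*C(3) = (93*0)*(-4 + 9/3) = 0*(-4 + 9*(1/3)) = 0*(-4 + 3) = 0*(-1) = 0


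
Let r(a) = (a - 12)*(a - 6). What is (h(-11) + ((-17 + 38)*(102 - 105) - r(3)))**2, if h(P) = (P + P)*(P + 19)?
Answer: 70756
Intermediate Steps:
r(a) = (-12 + a)*(-6 + a)
h(P) = 2*P*(19 + P) (h(P) = (2*P)*(19 + P) = 2*P*(19 + P))
(h(-11) + ((-17 + 38)*(102 - 105) - r(3)))**2 = (2*(-11)*(19 - 11) + ((-17 + 38)*(102 - 105) - (72 + 3**2 - 18*3)))**2 = (2*(-11)*8 + (21*(-3) - (72 + 9 - 54)))**2 = (-176 + (-63 - 1*27))**2 = (-176 + (-63 - 27))**2 = (-176 - 90)**2 = (-266)**2 = 70756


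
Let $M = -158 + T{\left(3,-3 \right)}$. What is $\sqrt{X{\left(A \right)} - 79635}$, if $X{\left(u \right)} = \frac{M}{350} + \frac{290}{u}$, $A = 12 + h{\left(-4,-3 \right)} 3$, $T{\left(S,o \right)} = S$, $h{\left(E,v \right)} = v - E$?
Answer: $\frac{i \sqrt{3511070430}}{210} \approx 282.16 i$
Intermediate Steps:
$M = -155$ ($M = -158 + 3 = -155$)
$A = 15$ ($A = 12 + \left(-3 - -4\right) 3 = 12 + \left(-3 + 4\right) 3 = 12 + 1 \cdot 3 = 12 + 3 = 15$)
$X{\left(u \right)} = - \frac{31}{70} + \frac{290}{u}$ ($X{\left(u \right)} = - \frac{155}{350} + \frac{290}{u} = \left(-155\right) \frac{1}{350} + \frac{290}{u} = - \frac{31}{70} + \frac{290}{u}$)
$\sqrt{X{\left(A \right)} - 79635} = \sqrt{\left(- \frac{31}{70} + \frac{290}{15}\right) - 79635} = \sqrt{\left(- \frac{31}{70} + 290 \cdot \frac{1}{15}\right) - 79635} = \sqrt{\left(- \frac{31}{70} + \frac{58}{3}\right) - 79635} = \sqrt{\frac{3967}{210} - 79635} = \sqrt{- \frac{16719383}{210}} = \frac{i \sqrt{3511070430}}{210}$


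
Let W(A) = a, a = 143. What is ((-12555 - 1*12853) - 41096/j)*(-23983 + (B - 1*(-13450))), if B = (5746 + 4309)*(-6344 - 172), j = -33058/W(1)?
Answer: 27327553255921284/16529 ≈ 1.6533e+12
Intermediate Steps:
W(A) = 143
j = -33058/143 ≈ -231.17
B = -65518380 (B = 10055*(-6516) = -65518380)
((-12555 - 1*12853) - 41096/j)*(-23983 + (B - 1*(-13450))) = ((-12555 - 1*12853) - 41096/(-33058/143))*(-23983 + (-65518380 - 1*(-13450))) = ((-12555 - 12853) - 41096*(-143/33058))*(-23983 + (-65518380 + 13450)) = (-25408 + 2938364/16529)*(-23983 - 65504930) = -417030468/16529*(-65528913) = 27327553255921284/16529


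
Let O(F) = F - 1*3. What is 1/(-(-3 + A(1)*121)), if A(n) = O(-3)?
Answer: 1/729 ≈ 0.0013717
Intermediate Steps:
O(F) = -3 + F (O(F) = F - 3 = -3 + F)
A(n) = -6 (A(n) = -3 - 3 = -6)
1/(-(-3 + A(1)*121)) = 1/(-(-3 - 6*121)) = 1/(-(-3 - 726)) = 1/(-1*(-729)) = 1/729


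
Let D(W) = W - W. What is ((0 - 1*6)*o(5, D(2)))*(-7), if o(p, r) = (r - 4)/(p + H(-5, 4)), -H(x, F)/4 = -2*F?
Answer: -168/37 ≈ -4.5405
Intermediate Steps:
H(x, F) = 8*F (H(x, F) = -(-8)*F = 8*F)
D(W) = 0
o(p, r) = (-4 + r)/(32 + p) (o(p, r) = (r - 4)/(p + 8*4) = (-4 + r)/(p + 32) = (-4 + r)/(32 + p))
((0 - 1*6)*o(5, D(2)))*(-7) = ((0 - 1*6)*((-4 + 0)/(32 + 5)))*(-7) = ((0 - 6)*(-4/37))*(-7) = -6*(-4)/37*(-7) = -6*(-4/37)*(-7) = (24/37)*(-7) = -168/37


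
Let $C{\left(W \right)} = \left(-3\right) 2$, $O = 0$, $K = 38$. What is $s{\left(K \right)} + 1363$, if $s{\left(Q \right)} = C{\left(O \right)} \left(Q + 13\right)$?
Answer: $1057$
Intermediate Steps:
$C{\left(W \right)} = -6$
$s{\left(Q \right)} = -78 - 6 Q$ ($s{\left(Q \right)} = - 6 \left(Q + 13\right) = - 6 \left(13 + Q\right) = -78 - 6 Q$)
$s{\left(K \right)} + 1363 = \left(-78 - 228\right) + 1363 = -306 + 1363 = 1057$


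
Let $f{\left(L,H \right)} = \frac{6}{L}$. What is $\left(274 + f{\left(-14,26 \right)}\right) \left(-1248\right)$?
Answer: $- \frac{2389920}{7} \approx -3.4142 \cdot 10^{5}$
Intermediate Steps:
$\left(274 + f{\left(-14,26 \right)}\right) \left(-1248\right) = \left(274 + \frac{6}{-14}\right) \left(-1248\right) = \left(274 + 6 \left(- \frac{1}{14}\right)\right) \left(-1248\right) = \left(274 - \frac{3}{7}\right) \left(-1248\right) = \frac{1915}{7} \left(-1248\right) = - \frac{2389920}{7}$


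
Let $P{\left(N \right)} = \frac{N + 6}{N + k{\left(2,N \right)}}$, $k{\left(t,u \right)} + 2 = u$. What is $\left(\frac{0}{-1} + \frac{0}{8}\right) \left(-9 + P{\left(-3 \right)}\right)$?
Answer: $0$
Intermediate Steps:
$k{\left(t,u \right)} = -2 + u$
$P{\left(N \right)} = \frac{6 + N}{-2 + 2 N}$ ($P{\left(N \right)} = \frac{N + 6}{N + \left(-2 + N\right)} = \frac{6 + N}{-2 + 2 N}$)
$\left(\frac{0}{-1} + \frac{0}{8}\right) \left(-9 + P{\left(-3 \right)}\right) = \left(\frac{0}{-1} + \frac{0}{8}\right) \left(-9 + \frac{6 - 3}{2 \left(-1 - 3\right)}\right) = \left(0 \left(-1\right) + 0 \cdot \frac{1}{8}\right) \left(-9 + \frac{1}{2} \frac{1}{-4} \cdot 3\right) = \left(0 + 0\right) \left(-9 + \frac{1}{2} \left(- \frac{1}{4}\right) 3\right) = 0 \left(-9 - \frac{3}{8}\right) = 0 \left(- \frac{75}{8}\right) = 0$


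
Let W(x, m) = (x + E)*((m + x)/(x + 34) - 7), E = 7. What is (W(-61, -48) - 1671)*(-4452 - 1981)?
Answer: 9720263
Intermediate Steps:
W(x, m) = (-7 + (m + x)/(34 + x))*(7 + x) (W(x, m) = (x + 7)*((m + x)/(x + 34) - 7) = (7 + x)*((m + x)/(34 + x) - 7) = (7 + x)*(-7 + (m + x)/(34 + x)) = (-7 + (m + x)/(34 + x))*(7 + x))
(W(-61, -48) - 1671)*(-4452 - 1981) = ((-1666 - 280*(-61) - 6*(-61)**2 + 7*(-48) - 48*(-61))/(34 - 61) - 1671)*(-4452 - 1981) = ((-1666 + 17080 - 6*3721 - 336 + 2928)/(-27) - 1671)*(-6433) = (-(-1666 + 17080 - 22326 - 336 + 2928)/27 - 1671)*(-6433) = (-1/27*(-4320) - 1671)*(-6433) = (160 - 1671)*(-6433) = -1511*(-6433) = 9720263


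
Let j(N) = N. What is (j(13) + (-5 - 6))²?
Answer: 4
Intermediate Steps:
(j(13) + (-5 - 6))² = (13 + (-5 - 6))² = (13 - 11)² = 2² = 4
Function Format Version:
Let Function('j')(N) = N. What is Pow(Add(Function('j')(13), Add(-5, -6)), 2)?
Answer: 4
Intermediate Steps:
Pow(Add(Function('j')(13), Add(-5, -6)), 2) = Pow(Add(13, Add(-5, -6)), 2) = Pow(Add(13, -11), 2) = Pow(2, 2) = 4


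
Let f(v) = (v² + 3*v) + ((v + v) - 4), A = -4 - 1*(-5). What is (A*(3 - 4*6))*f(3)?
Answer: -420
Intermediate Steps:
A = 1 (A = -4 + 5 = 1)
f(v) = -4 + v² + 5*v (f(v) = (v² + 3*v) + (2*v - 4) = (v² + 3*v) + (-4 + 2*v) = -4 + v² + 5*v)
(A*(3 - 4*6))*f(3) = (1*(3 - 4*6))*(-4 + 3² + 5*3) = (1*(3 - 24))*(-4 + 9 + 15) = (1*(-21))*20 = -21*20 = -420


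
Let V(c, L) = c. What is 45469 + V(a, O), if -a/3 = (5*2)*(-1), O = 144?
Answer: 45499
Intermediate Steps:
a = 30 (a = -3*5*2*(-1) = -30*(-1) = -3*(-10) = 30)
45469 + V(a, O) = 45469 + 30 = 45499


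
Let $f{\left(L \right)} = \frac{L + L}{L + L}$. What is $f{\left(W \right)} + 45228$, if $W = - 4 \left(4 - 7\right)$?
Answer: $45229$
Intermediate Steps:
$W = 12$ ($W = \left(-4\right) \left(-3\right) = 12$)
$f{\left(L \right)} = 1$ ($f{\left(L \right)} = \frac{2 L}{2 L} = 2 L \frac{1}{2 L} = 1$)
$f{\left(W \right)} + 45228 = 1 + 45228 = 45229$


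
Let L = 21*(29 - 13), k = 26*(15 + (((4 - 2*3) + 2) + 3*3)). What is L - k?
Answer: -288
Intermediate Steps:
k = 624 (k = 26*(15 + (((4 - 6) + 2) + 9)) = 26*(15 + ((-2 + 2) + 9)) = 26*(15 + (0 + 9)) = 26*(15 + 9) = 26*24 = 624)
L = 336 (L = 21*16 = 336)
L - k = 336 - 1*624 = 336 - 624 = -288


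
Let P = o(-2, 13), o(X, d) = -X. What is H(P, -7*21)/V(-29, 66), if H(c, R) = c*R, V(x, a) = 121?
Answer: -294/121 ≈ -2.4298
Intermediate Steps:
P = 2 (P = -1*(-2) = 2)
H(c, R) = R*c
H(P, -7*21)/V(-29, 66) = (-7*21*2)/121 = -147*2*(1/121) = -294*1/121 = -294/121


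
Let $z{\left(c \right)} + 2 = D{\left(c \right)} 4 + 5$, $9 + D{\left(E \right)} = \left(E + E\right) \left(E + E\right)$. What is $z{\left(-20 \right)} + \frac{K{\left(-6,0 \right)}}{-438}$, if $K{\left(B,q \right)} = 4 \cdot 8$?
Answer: $\frac{1394357}{219} \approx 6366.9$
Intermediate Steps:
$D{\left(E \right)} = -9 + 4 E^{2}$ ($D{\left(E \right)} = -9 + \left(E + E\right) \left(E + E\right) = -9 + 2 E 2 E = -9 + 4 E^{2}$)
$z{\left(c \right)} = -33 + 16 c^{2}$ ($z{\left(c \right)} = -2 + \left(\left(-9 + 4 c^{2}\right) 4 + 5\right) = -2 + \left(\left(-36 + 16 c^{2}\right) + 5\right) = -2 + \left(-31 + 16 c^{2}\right) = -33 + 16 c^{2}$)
$K{\left(B,q \right)} = 32$
$z{\left(-20 \right)} + \frac{K{\left(-6,0 \right)}}{-438} = \left(-33 + 16 \left(-20\right)^{2}\right) + \frac{32}{-438} = \left(-33 + 16 \cdot 400\right) + 32 \left(- \frac{1}{438}\right) = \left(-33 + 6400\right) - \frac{16}{219} = 6367 - \frac{16}{219} = \frac{1394357}{219}$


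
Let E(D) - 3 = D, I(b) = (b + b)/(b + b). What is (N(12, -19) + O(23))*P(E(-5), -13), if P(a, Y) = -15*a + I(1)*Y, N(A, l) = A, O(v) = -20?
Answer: -136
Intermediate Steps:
I(b) = 1 (I(b) = (2*b)/((2*b)) = (2*b)*(1/(2*b)) = 1)
E(D) = 3 + D
P(a, Y) = Y - 15*a (P(a, Y) = -15*a + 1*Y = -15*a + Y = Y - 15*a)
(N(12, -19) + O(23))*P(E(-5), -13) = (12 - 20)*(-13 - 15*(3 - 5)) = -8*(-13 - 15*(-2)) = -8*(-13 + 30) = -8*17 = -136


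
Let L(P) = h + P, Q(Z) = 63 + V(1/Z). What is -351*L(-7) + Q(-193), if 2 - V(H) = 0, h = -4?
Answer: 3926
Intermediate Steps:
V(H) = 2 (V(H) = 2 - 1*0 = 2 + 0 = 2)
Q(Z) = 65 (Q(Z) = 63 + 2 = 65)
L(P) = -4 + P
-351*L(-7) + Q(-193) = -351*(-4 - 7) + 65 = -351*(-11) + 65 = 3861 + 65 = 3926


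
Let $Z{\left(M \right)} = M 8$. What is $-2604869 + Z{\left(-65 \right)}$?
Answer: $-2605389$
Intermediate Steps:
$Z{\left(M \right)} = 8 M$
$-2604869 + Z{\left(-65 \right)} = -2604869 + 8 \left(-65\right) = -2604869 - 520 = -2605389$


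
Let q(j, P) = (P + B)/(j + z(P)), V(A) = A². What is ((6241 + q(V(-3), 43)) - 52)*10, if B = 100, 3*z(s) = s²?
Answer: 58054965/938 ≈ 61892.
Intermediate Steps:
z(s) = s²/3
q(j, P) = (100 + P)/(j + P²/3) (q(j, P) = (P + 100)/(j + P²/3) = (100 + P)/(j + P²/3))
((6241 + q(V(-3), 43)) - 52)*10 = ((6241 + 3*(100 + 43)/(43² + 3*(-3)²)) - 52)*10 = ((6241 + 3*143/(1849 + 3*9)) - 52)*10 = ((6241 + 3*143/(1849 + 27)) - 52)*10 = ((6241 + 3*143/1876) - 52)*10 = ((6241 + 3*(1/1876)*143) - 52)*10 = ((6241 + 429/1876) - 52)*10 = (11708545/1876 - 52)*10 = (11610993/1876)*10 = 58054965/938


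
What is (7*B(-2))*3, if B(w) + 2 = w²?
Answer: 42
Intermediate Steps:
B(w) = -2 + w²
(7*B(-2))*3 = (7*(-2 + (-2)²))*3 = (7*(-2 + 4))*3 = (7*2)*3 = 14*3 = 42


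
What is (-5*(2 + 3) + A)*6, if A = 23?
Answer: -12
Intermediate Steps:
(-5*(2 + 3) + A)*6 = (-5*(2 + 3) + 23)*6 = (-5*5 + 23)*6 = (-25 + 23)*6 = -2*6 = -12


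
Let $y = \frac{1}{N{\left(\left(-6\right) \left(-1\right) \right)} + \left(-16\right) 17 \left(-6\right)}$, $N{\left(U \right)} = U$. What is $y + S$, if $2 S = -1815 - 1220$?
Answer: $- \frac{1242832}{819} \approx -1517.5$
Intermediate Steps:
$S = - \frac{3035}{2}$ ($S = \frac{-1815 - 1220}{2} = \frac{1}{2} \left(-3035\right) = - \frac{3035}{2} \approx -1517.5$)
$y = \frac{1}{1638}$ ($y = \frac{1}{\left(-6\right) \left(-1\right) + \left(-16\right) 17 \left(-6\right)} = \frac{1}{6 - -1632} = \frac{1}{6 + 1632} = \frac{1}{1638} \approx 0.0006105$)
$y + S = \frac{1}{1638} - \frac{3035}{2} = - \frac{1242832}{819}$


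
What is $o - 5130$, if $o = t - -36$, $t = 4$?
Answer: $-5090$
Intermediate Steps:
$o = 40$ ($o = 4 - -36 = 4 + 36 = 40$)
$o - 5130 = 40 - 5130 = -5090$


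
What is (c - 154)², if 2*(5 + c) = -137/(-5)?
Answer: 2111209/100 ≈ 21112.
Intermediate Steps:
c = 87/10 (c = -5 + (-137/(-5))/2 = -5 + (-137*(-⅕))/2 = -5 + (½)*(137/5) = -5 + 137/10 = 87/10 ≈ 8.7000)
(c - 154)² = (87/10 - 154)² = (-1453/10)² = 2111209/100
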